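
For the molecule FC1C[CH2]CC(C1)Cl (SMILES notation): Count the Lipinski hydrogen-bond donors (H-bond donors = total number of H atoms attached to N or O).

0

Donors: find every N or O and count the H atoms it carries.
  (no N or O atoms present)
Lipinski HBD = 0.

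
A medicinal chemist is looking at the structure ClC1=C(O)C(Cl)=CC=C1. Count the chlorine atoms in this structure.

Scan the SMILES for Cl atoms (remember two-letter symbols like Cl and Br are single atoms).
Chlorine count: 2.

2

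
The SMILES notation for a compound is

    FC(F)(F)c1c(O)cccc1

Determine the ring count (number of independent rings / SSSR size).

1

In SMILES, each pair of matching ring-closure digits denotes one ring-closing bond; the number of such bonds equals the number of independent rings.
Ring-closure bonds here: 1.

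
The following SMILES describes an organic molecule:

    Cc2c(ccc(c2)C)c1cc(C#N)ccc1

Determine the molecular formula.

Walk through each heavy atom and fill implicit hydrogens from standard valence (C 4, N 3, O 2, S 2, halogen 1); for lowercase aromatic atoms, an aromatic c carries 1 H when it has two neighbours and 0 H with three, and aromatic n carries 0 H:
  atom 1: C, bond orders sum to 1 (valence 4) → 3 H
  atom 2: aromatic c, 3 neighbours → 0 H
  atom 3: aromatic c, 3 neighbours → 0 H
  atom 4: aromatic c, 2 neighbours → 1 H
  atom 5: aromatic c, 2 neighbours → 1 H
  atom 6: aromatic c, 3 neighbours → 0 H
  atom 7: aromatic c, 2 neighbours → 1 H
  atom 8: C, bond orders sum to 1 (valence 4) → 3 H
  atom 9: aromatic c, 3 neighbours → 0 H
  atom 10: aromatic c, 2 neighbours → 1 H
  atom 11: aromatic c, 3 neighbours → 0 H
  atom 12: C, bond orders sum to 4 (valence 4) → 0 H
  atom 13: N, bond orders sum to 3 (valence 3) → 0 H
  atom 14: aromatic c, 2 neighbours → 1 H
  atom 15: aromatic c, 2 neighbours → 1 H
  atom 16: aromatic c, 2 neighbours → 1 H
Totals → C:15, H:13, N:1.

C15H13N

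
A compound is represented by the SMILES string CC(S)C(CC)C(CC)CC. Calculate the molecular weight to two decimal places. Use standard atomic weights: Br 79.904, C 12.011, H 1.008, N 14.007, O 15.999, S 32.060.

174.35 g/mol

First, the molecular formula is C10H22S (counting implicit H from valence).
  C: 10 × 12.011 = 120.110
  H: 22 × 1.008 = 22.176
  S: 1 × 32.060 = 32.060
Sum: 10×12.011 + 22×1.008 + 1×32.060 = 174.346 → 174.35 g/mol.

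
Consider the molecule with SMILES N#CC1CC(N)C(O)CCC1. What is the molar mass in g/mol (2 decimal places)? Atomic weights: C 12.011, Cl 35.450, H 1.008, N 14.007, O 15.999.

154.21 g/mol

First, the molecular formula is C8H14N2O (counting implicit H from valence).
  C: 8 × 12.011 = 96.088
  H: 14 × 1.008 = 14.112
  N: 2 × 14.007 = 28.014
  O: 1 × 15.999 = 15.999
Sum: 8×12.011 + 14×1.008 + 2×14.007 + 1×15.999 = 154.213 → 154.21 g/mol.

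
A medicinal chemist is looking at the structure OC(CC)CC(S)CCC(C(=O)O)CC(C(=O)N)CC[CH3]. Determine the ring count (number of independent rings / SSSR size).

0

In SMILES, each pair of matching ring-closure digits denotes one ring-closing bond; the number of such bonds equals the number of independent rings.
Ring-closure bonds here: 0.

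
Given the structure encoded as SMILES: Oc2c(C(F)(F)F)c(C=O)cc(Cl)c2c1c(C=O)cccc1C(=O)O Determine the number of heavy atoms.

25

Every atom symbol written in the SMILES (organic subset) is one heavy atom; implicit H are not written.
Heavy atoms by element → C:16, Cl:1, F:3, O:5.
Total: 25.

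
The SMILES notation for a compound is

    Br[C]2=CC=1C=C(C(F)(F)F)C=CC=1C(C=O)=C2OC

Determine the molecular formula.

C13H8BrF3O2

Walk through each heavy atom and fill implicit hydrogens from standard valence (C 4, N 3, O 2, S 2, halogen 1):
  atom 1: Br (halogen, monovalent) → 0 H
  atom 2: C with explicit H count 0
  atom 3: C, bond orders sum to 3 (valence 4) → 1 H
  atom 4: C, bond orders sum to 4 (valence 4) → 0 H
  atom 5: C, bond orders sum to 3 (valence 4) → 1 H
  atom 6: C, bond orders sum to 4 (valence 4) → 0 H
  atom 7: C, bond orders sum to 4 (valence 4) → 0 H
  atom 8: F (halogen, monovalent) → 0 H
  atom 9: F (halogen, monovalent) → 0 H
  atom 10: F (halogen, monovalent) → 0 H
  atom 11: C, bond orders sum to 3 (valence 4) → 1 H
  atom 12: C, bond orders sum to 3 (valence 4) → 1 H
  atom 13: C, bond orders sum to 4 (valence 4) → 0 H
  atom 14: C, bond orders sum to 4 (valence 4) → 0 H
  atom 15: C, bond orders sum to 3 (valence 4) → 1 H
  atom 16: O, bond orders sum to 2 (valence 2) → 0 H
  atom 17: C, bond orders sum to 4 (valence 4) → 0 H
  atom 18: O, bond orders sum to 2 (valence 2) → 0 H
  atom 19: C, bond orders sum to 1 (valence 4) → 3 H
Totals → C:13, H:8, Br:1, F:3, O:2.
In Hill order: C13H8BrF3O2.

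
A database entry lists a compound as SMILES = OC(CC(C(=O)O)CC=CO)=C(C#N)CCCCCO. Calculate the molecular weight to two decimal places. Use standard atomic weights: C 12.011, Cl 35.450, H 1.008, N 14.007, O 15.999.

283.32 g/mol

First, the molecular formula is C14H21NO5 (counting implicit H from valence).
  C: 14 × 12.011 = 168.154
  H: 21 × 1.008 = 21.168
  N: 1 × 14.007 = 14.007
  O: 5 × 15.999 = 79.995
Sum: 14×12.011 + 21×1.008 + 1×14.007 + 5×15.999 = 283.324 → 283.32 g/mol.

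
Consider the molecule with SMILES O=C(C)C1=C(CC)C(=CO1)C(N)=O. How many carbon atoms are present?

9

Count every carbon token in the SMILES (each C, including those in ring-closure positions and inside branches).
Carbon count: 9.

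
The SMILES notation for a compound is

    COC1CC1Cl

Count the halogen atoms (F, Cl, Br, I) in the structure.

Halogen atoms appear at heavy-atom position 6 (1×Cl).
Other groups present: 1 ether.
Halogen count: 1.

1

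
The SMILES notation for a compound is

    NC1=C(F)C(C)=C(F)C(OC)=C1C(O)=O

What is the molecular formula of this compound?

Walk through each heavy atom and fill implicit hydrogens from standard valence (C 4, N 3, O 2, S 2, halogen 1):
  atom 1: N, bond orders sum to 1 (valence 3) → 2 H
  atom 2: C, bond orders sum to 4 (valence 4) → 0 H
  atom 3: C, bond orders sum to 4 (valence 4) → 0 H
  atom 4: F (halogen, monovalent) → 0 H
  atom 5: C, bond orders sum to 4 (valence 4) → 0 H
  atom 6: C, bond orders sum to 1 (valence 4) → 3 H
  atom 7: C, bond orders sum to 4 (valence 4) → 0 H
  atom 8: F (halogen, monovalent) → 0 H
  atom 9: C, bond orders sum to 4 (valence 4) → 0 H
  atom 10: O, bond orders sum to 2 (valence 2) → 0 H
  atom 11: C, bond orders sum to 1 (valence 4) → 3 H
  atom 12: C, bond orders sum to 4 (valence 4) → 0 H
  atom 13: C, bond orders sum to 4 (valence 4) → 0 H
  atom 14: O, bond orders sum to 1 (valence 2) → 1 H
  atom 15: O, bond orders sum to 2 (valence 2) → 0 H
Totals → C:9, H:9, F:2, N:1, O:3.

C9H9F2NO3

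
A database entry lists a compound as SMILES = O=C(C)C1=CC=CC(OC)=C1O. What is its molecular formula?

Walk through each heavy atom and fill implicit hydrogens from standard valence (C 4, N 3, O 2, S 2, halogen 1):
  atom 1: O, bond orders sum to 2 (valence 2) → 0 H
  atom 2: C, bond orders sum to 4 (valence 4) → 0 H
  atom 3: C, bond orders sum to 1 (valence 4) → 3 H
  atom 4: C, bond orders sum to 4 (valence 4) → 0 H
  atom 5: C, bond orders sum to 3 (valence 4) → 1 H
  atom 6: C, bond orders sum to 3 (valence 4) → 1 H
  atom 7: C, bond orders sum to 3 (valence 4) → 1 H
  atom 8: C, bond orders sum to 4 (valence 4) → 0 H
  atom 9: O, bond orders sum to 2 (valence 2) → 0 H
  atom 10: C, bond orders sum to 1 (valence 4) → 3 H
  atom 11: C, bond orders sum to 4 (valence 4) → 0 H
  atom 12: O, bond orders sum to 1 (valence 2) → 1 H
Totals → C:9, H:10, O:3.

C9H10O3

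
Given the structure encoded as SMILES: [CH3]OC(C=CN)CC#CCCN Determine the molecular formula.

C9H16N2O

Walk through each heavy atom and fill implicit hydrogens from standard valence (C 4, N 3, O 2, S 2, halogen 1):
  atom 1: C with explicit H count 3
  atom 2: O, bond orders sum to 2 (valence 2) → 0 H
  atom 3: C, bond orders sum to 3 (valence 4) → 1 H
  atom 4: C, bond orders sum to 3 (valence 4) → 1 H
  atom 5: C, bond orders sum to 3 (valence 4) → 1 H
  atom 6: N, bond orders sum to 1 (valence 3) → 2 H
  atom 7: C, bond orders sum to 2 (valence 4) → 2 H
  atom 8: C, bond orders sum to 4 (valence 4) → 0 H
  atom 9: C, bond orders sum to 4 (valence 4) → 0 H
  atom 10: C, bond orders sum to 2 (valence 4) → 2 H
  atom 11: C, bond orders sum to 2 (valence 4) → 2 H
  atom 12: N, bond orders sum to 1 (valence 3) → 2 H
Totals → C:9, H:16, N:2, O:1.
In Hill order: C9H16N2O.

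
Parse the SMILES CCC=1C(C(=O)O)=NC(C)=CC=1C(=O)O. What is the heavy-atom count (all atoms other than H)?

Every atom symbol written in the SMILES (organic subset) is one heavy atom; implicit H are not written.
Heavy atoms by element → C:10, N:1, O:4.
Total: 15.

15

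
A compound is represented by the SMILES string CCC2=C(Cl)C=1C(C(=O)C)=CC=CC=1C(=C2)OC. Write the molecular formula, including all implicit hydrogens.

C15H15ClO2

Walk through each heavy atom and fill implicit hydrogens from standard valence (C 4, N 3, O 2, S 2, halogen 1):
  atom 1: C, bond orders sum to 1 (valence 4) → 3 H
  atom 2: C, bond orders sum to 2 (valence 4) → 2 H
  atom 3: C, bond orders sum to 4 (valence 4) → 0 H
  atom 4: C, bond orders sum to 4 (valence 4) → 0 H
  atom 5: Cl (halogen, monovalent) → 0 H
  atom 6: C, bond orders sum to 4 (valence 4) → 0 H
  atom 7: C, bond orders sum to 4 (valence 4) → 0 H
  atom 8: C, bond orders sum to 4 (valence 4) → 0 H
  atom 9: O, bond orders sum to 2 (valence 2) → 0 H
  atom 10: C, bond orders sum to 1 (valence 4) → 3 H
  atom 11: C, bond orders sum to 3 (valence 4) → 1 H
  atom 12: C, bond orders sum to 3 (valence 4) → 1 H
  atom 13: C, bond orders sum to 3 (valence 4) → 1 H
  atom 14: C, bond orders sum to 4 (valence 4) → 0 H
  atom 15: C, bond orders sum to 4 (valence 4) → 0 H
  atom 16: C, bond orders sum to 3 (valence 4) → 1 H
  atom 17: O, bond orders sum to 2 (valence 2) → 0 H
  atom 18: C, bond orders sum to 1 (valence 4) → 3 H
Totals → C:15, H:15, Cl:1, O:2.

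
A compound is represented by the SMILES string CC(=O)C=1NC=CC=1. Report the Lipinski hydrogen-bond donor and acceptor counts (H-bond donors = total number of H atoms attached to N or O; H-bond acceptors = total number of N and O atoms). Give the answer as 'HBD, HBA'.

1, 2

Donors: find every N or O and count the H atoms it carries.
  atom 3 (O): bond orders sum to 2 → 0 H
  atom 5 (N): bond orders sum to 2 → 1 H
Lipinski HBD = 1.
Acceptors: N atoms = 1, O atoms = 1 → HBA = 2.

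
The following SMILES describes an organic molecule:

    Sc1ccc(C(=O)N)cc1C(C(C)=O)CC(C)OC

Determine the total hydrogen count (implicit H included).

19

Walk through each heavy atom and fill implicit hydrogens from standard valence (C 4, N 3, O 2, S 2, halogen 1); for lowercase aromatic atoms, an aromatic c carries 1 H when it has two neighbours and 0 H with three, and aromatic n carries 0 H:
  atom 1: S, bond orders sum to 1 (valence 2) → 1 H
  atom 2: aromatic c, 3 neighbours → 0 H
  atom 3: aromatic c, 2 neighbours → 1 H
  atom 4: aromatic c, 2 neighbours → 1 H
  atom 5: aromatic c, 3 neighbours → 0 H
  atom 6: C, bond orders sum to 4 (valence 4) → 0 H
  atom 7: O, bond orders sum to 2 (valence 2) → 0 H
  atom 8: N, bond orders sum to 1 (valence 3) → 2 H
  atom 9: aromatic c, 2 neighbours → 1 H
  atom 10: aromatic c, 3 neighbours → 0 H
  atom 11: C, bond orders sum to 3 (valence 4) → 1 H
  atom 12: C, bond orders sum to 4 (valence 4) → 0 H
  atom 13: C, bond orders sum to 1 (valence 4) → 3 H
  atom 14: O, bond orders sum to 2 (valence 2) → 0 H
  atom 15: C, bond orders sum to 2 (valence 4) → 2 H
  atom 16: C, bond orders sum to 3 (valence 4) → 1 H
  atom 17: C, bond orders sum to 1 (valence 4) → 3 H
  atom 18: O, bond orders sum to 2 (valence 2) → 0 H
  atom 19: C, bond orders sum to 1 (valence 4) → 3 H
Total hydrogens: 19.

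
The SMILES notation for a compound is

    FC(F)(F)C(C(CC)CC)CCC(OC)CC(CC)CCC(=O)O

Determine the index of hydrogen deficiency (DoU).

Degree of unsaturation = (number of rings) + (number of π bonds).
Ring closures in the SMILES: 0.
π bonds: 1 double bond (each 1 DoU) → 1 DoU from unsaturation.
Total DoU = 0 + 1 = 1.

1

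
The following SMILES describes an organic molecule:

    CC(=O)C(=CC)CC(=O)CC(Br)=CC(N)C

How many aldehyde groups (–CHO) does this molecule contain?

Scan the SMILES for the aldehyde motif — none present.
Groups that are present: 2 alkene, 2 ketone, 1 primary amine.

0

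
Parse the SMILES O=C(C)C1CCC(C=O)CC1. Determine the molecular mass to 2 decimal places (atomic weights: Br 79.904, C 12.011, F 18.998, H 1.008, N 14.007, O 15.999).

First, the molecular formula is C9H14O2 (counting implicit H from valence).
  C: 9 × 12.011 = 108.099
  H: 14 × 1.008 = 14.112
  O: 2 × 15.999 = 31.998
Sum: 9×12.011 + 14×1.008 + 2×15.999 = 154.209 → 154.21 g/mol.

154.21 g/mol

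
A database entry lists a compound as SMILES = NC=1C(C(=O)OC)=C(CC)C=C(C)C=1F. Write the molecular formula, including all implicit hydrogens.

C11H14FNO2

Walk through each heavy atom and fill implicit hydrogens from standard valence (C 4, N 3, O 2, S 2, halogen 1):
  atom 1: N, bond orders sum to 1 (valence 3) → 2 H
  atom 2: C, bond orders sum to 4 (valence 4) → 0 H
  atom 3: C, bond orders sum to 4 (valence 4) → 0 H
  atom 4: C, bond orders sum to 4 (valence 4) → 0 H
  atom 5: O, bond orders sum to 2 (valence 2) → 0 H
  atom 6: O, bond orders sum to 2 (valence 2) → 0 H
  atom 7: C, bond orders sum to 1 (valence 4) → 3 H
  atom 8: C, bond orders sum to 4 (valence 4) → 0 H
  atom 9: C, bond orders sum to 2 (valence 4) → 2 H
  atom 10: C, bond orders sum to 1 (valence 4) → 3 H
  atom 11: C, bond orders sum to 3 (valence 4) → 1 H
  atom 12: C, bond orders sum to 4 (valence 4) → 0 H
  atom 13: C, bond orders sum to 1 (valence 4) → 3 H
  atom 14: C, bond orders sum to 4 (valence 4) → 0 H
  atom 15: F (halogen, monovalent) → 0 H
Totals → C:11, H:14, F:1, N:1, O:2.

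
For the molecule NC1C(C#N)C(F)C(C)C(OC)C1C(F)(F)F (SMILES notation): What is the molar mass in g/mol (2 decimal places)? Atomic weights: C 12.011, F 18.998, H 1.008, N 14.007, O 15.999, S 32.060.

First, the molecular formula is C10H14F4N2O (counting implicit H from valence).
  C: 10 × 12.011 = 120.110
  F: 4 × 18.998 = 75.992
  H: 14 × 1.008 = 14.112
  N: 2 × 14.007 = 28.014
  O: 1 × 15.999 = 15.999
Sum: 10×12.011 + 4×18.998 + 14×1.008 + 2×14.007 + 1×15.999 = 254.227 → 254.23 g/mol.

254.23 g/mol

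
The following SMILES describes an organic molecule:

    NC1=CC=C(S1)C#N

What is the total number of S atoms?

Scan the SMILES for S atoms (remember two-letter symbols like Cl and Br are single atoms).
Sulfur count: 1.

1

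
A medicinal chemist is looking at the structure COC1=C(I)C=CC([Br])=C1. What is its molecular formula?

C7H6BrIO

Walk through each heavy atom and fill implicit hydrogens from standard valence (C 4, N 3, O 2, S 2, halogen 1):
  atom 1: C, bond orders sum to 1 (valence 4) → 3 H
  atom 2: O, bond orders sum to 2 (valence 2) → 0 H
  atom 3: C, bond orders sum to 4 (valence 4) → 0 H
  atom 4: C, bond orders sum to 4 (valence 4) → 0 H
  atom 5: I (halogen, monovalent) → 0 H
  atom 6: C, bond orders sum to 3 (valence 4) → 1 H
  atom 7: C, bond orders sum to 3 (valence 4) → 1 H
  atom 8: C, bond orders sum to 4 (valence 4) → 0 H
  atom 9: Br with explicit H count 0
  atom 10: C, bond orders sum to 3 (valence 4) → 1 H
Totals → C:7, H:6, Br:1, I:1, O:1.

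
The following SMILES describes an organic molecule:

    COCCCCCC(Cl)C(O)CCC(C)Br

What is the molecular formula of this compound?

Walk through each heavy atom and fill implicit hydrogens from standard valence (C 4, N 3, O 2, S 2, halogen 1):
  atom 1: C, bond orders sum to 1 (valence 4) → 3 H
  atom 2: O, bond orders sum to 2 (valence 2) → 0 H
  atom 3: C, bond orders sum to 2 (valence 4) → 2 H
  atom 4: C, bond orders sum to 2 (valence 4) → 2 H
  atom 5: C, bond orders sum to 2 (valence 4) → 2 H
  atom 6: C, bond orders sum to 2 (valence 4) → 2 H
  atom 7: C, bond orders sum to 2 (valence 4) → 2 H
  atom 8: C, bond orders sum to 3 (valence 4) → 1 H
  atom 9: Cl (halogen, monovalent) → 0 H
  atom 10: C, bond orders sum to 3 (valence 4) → 1 H
  atom 11: O, bond orders sum to 1 (valence 2) → 1 H
  atom 12: C, bond orders sum to 2 (valence 4) → 2 H
  atom 13: C, bond orders sum to 2 (valence 4) → 2 H
  atom 14: C, bond orders sum to 3 (valence 4) → 1 H
  atom 15: C, bond orders sum to 1 (valence 4) → 3 H
  atom 16: Br (halogen, monovalent) → 0 H
Totals → C:12, H:24, Br:1, Cl:1, O:2.
In Hill order: C12H24BrClO2.

C12H24BrClO2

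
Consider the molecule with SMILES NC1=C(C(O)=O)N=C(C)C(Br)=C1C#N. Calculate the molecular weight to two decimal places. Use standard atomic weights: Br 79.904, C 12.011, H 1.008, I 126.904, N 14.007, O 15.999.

256.06 g/mol

First, the molecular formula is C8H6BrN3O2 (counting implicit H from valence).
  Br: 1 × 79.904 = 79.904
  C: 8 × 12.011 = 96.088
  H: 6 × 1.008 = 6.048
  N: 3 × 14.007 = 42.021
  O: 2 × 15.999 = 31.998
Sum: 1×79.904 + 8×12.011 + 6×1.008 + 3×14.007 + 2×15.999 = 256.059 → 256.06 g/mol.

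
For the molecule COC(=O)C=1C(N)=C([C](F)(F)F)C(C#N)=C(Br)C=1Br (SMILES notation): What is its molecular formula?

C10H5Br2F3N2O2

Walk through each heavy atom and fill implicit hydrogens from standard valence (C 4, N 3, O 2, S 2, halogen 1):
  atom 1: C, bond orders sum to 1 (valence 4) → 3 H
  atom 2: O, bond orders sum to 2 (valence 2) → 0 H
  atom 3: C, bond orders sum to 4 (valence 4) → 0 H
  atom 4: O, bond orders sum to 2 (valence 2) → 0 H
  atom 5: C, bond orders sum to 4 (valence 4) → 0 H
  atom 6: C, bond orders sum to 4 (valence 4) → 0 H
  atom 7: N, bond orders sum to 1 (valence 3) → 2 H
  atom 8: C, bond orders sum to 4 (valence 4) → 0 H
  atom 9: C with explicit H count 0
  atom 10: F (halogen, monovalent) → 0 H
  atom 11: F (halogen, monovalent) → 0 H
  atom 12: F (halogen, monovalent) → 0 H
  atom 13: C, bond orders sum to 4 (valence 4) → 0 H
  atom 14: C, bond orders sum to 4 (valence 4) → 0 H
  atom 15: N, bond orders sum to 3 (valence 3) → 0 H
  atom 16: C, bond orders sum to 4 (valence 4) → 0 H
  atom 17: Br (halogen, monovalent) → 0 H
  atom 18: C, bond orders sum to 4 (valence 4) → 0 H
  atom 19: Br (halogen, monovalent) → 0 H
Totals → C:10, H:5, Br:2, F:3, N:2, O:2.
In Hill order: C10H5Br2F3N2O2.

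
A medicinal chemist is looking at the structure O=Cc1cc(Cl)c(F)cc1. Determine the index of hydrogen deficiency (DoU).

5

Molecular formula: C7H4ClFO.
DoU = (2C + 2 + N − H − X) / 2, where X is the halogen count and O/S are ignored.
    = (2·7 + 2 + 0 − 4 − 2) / 2 = 10 / 2 = 5.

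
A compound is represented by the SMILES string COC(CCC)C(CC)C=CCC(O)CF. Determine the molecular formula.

Walk through each heavy atom and fill implicit hydrogens from standard valence (C 4, N 3, O 2, S 2, halogen 1):
  atom 1: C, bond orders sum to 1 (valence 4) → 3 H
  atom 2: O, bond orders sum to 2 (valence 2) → 0 H
  atom 3: C, bond orders sum to 3 (valence 4) → 1 H
  atom 4: C, bond orders sum to 2 (valence 4) → 2 H
  atom 5: C, bond orders sum to 2 (valence 4) → 2 H
  atom 6: C, bond orders sum to 1 (valence 4) → 3 H
  atom 7: C, bond orders sum to 3 (valence 4) → 1 H
  atom 8: C, bond orders sum to 2 (valence 4) → 2 H
  atom 9: C, bond orders sum to 1 (valence 4) → 3 H
  atom 10: C, bond orders sum to 3 (valence 4) → 1 H
  atom 11: C, bond orders sum to 3 (valence 4) → 1 H
  atom 12: C, bond orders sum to 2 (valence 4) → 2 H
  atom 13: C, bond orders sum to 3 (valence 4) → 1 H
  atom 14: O, bond orders sum to 1 (valence 2) → 1 H
  atom 15: C, bond orders sum to 2 (valence 4) → 2 H
  atom 16: F (halogen, monovalent) → 0 H
Totals → C:13, H:25, F:1, O:2.

C13H25FO2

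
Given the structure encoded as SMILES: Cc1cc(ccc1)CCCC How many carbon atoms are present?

11

Count every carbon token in the SMILES (each C, including those in ring-closure positions and inside branches).
Carbon count: 11.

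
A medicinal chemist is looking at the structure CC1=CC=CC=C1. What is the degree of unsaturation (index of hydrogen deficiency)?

Molecular formula: C7H8.
DoU = (2C + 2 + N − H − X) / 2, where X is the halogen count and O/S are ignored.
    = (2·7 + 2 + 0 − 8 − 0) / 2 = 8 / 2 = 4.

4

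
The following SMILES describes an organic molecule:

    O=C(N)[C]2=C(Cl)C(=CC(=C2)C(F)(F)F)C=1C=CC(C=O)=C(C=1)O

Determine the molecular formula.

Walk through each heavy atom and fill implicit hydrogens from standard valence (C 4, N 3, O 2, S 2, halogen 1):
  atom 1: O, bond orders sum to 2 (valence 2) → 0 H
  atom 2: C, bond orders sum to 4 (valence 4) → 0 H
  atom 3: N, bond orders sum to 1 (valence 3) → 2 H
  atom 4: C with explicit H count 0
  atom 5: C, bond orders sum to 4 (valence 4) → 0 H
  atom 6: Cl (halogen, monovalent) → 0 H
  atom 7: C, bond orders sum to 4 (valence 4) → 0 H
  atom 8: C, bond orders sum to 3 (valence 4) → 1 H
  atom 9: C, bond orders sum to 4 (valence 4) → 0 H
  atom 10: C, bond orders sum to 3 (valence 4) → 1 H
  atom 11: C, bond orders sum to 4 (valence 4) → 0 H
  atom 12: F (halogen, monovalent) → 0 H
  atom 13: F (halogen, monovalent) → 0 H
  atom 14: F (halogen, monovalent) → 0 H
  atom 15: C, bond orders sum to 4 (valence 4) → 0 H
  atom 16: C, bond orders sum to 3 (valence 4) → 1 H
  atom 17: C, bond orders sum to 3 (valence 4) → 1 H
  atom 18: C, bond orders sum to 4 (valence 4) → 0 H
  atom 19: C, bond orders sum to 3 (valence 4) → 1 H
  atom 20: O, bond orders sum to 2 (valence 2) → 0 H
  atom 21: C, bond orders sum to 4 (valence 4) → 0 H
  atom 22: C, bond orders sum to 3 (valence 4) → 1 H
  atom 23: O, bond orders sum to 1 (valence 2) → 1 H
Totals → C:15, H:9, Cl:1, F:3, N:1, O:3.

C15H9ClF3NO3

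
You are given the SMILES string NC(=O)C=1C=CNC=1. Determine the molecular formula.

C5H6N2O

Walk through each heavy atom and fill implicit hydrogens from standard valence (C 4, N 3, O 2, S 2, halogen 1):
  atom 1: N, bond orders sum to 1 (valence 3) → 2 H
  atom 2: C, bond orders sum to 4 (valence 4) → 0 H
  atom 3: O, bond orders sum to 2 (valence 2) → 0 H
  atom 4: C, bond orders sum to 4 (valence 4) → 0 H
  atom 5: C, bond orders sum to 3 (valence 4) → 1 H
  atom 6: C, bond orders sum to 3 (valence 4) → 1 H
  atom 7: N, bond orders sum to 2 (valence 3) → 1 H
  atom 8: C, bond orders sum to 3 (valence 4) → 1 H
Totals → C:5, H:6, N:2, O:1.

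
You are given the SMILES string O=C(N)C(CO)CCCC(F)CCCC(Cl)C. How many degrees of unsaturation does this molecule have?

Molecular formula: C12H23ClFNO2.
DoU = (2C + 2 + N − H − X) / 2, where X is the halogen count and O/S are ignored.
    = (2·12 + 2 + 1 − 23 − 2) / 2 = 2 / 2 = 1.

1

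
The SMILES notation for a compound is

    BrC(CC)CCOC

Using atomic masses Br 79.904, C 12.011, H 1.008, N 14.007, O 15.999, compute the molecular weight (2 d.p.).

181.07 g/mol

First, the molecular formula is C6H13BrO (counting implicit H from valence).
  Br: 1 × 79.904 = 79.904
  C: 6 × 12.011 = 72.066
  H: 13 × 1.008 = 13.104
  O: 1 × 15.999 = 15.999
Sum: 1×79.904 + 6×12.011 + 13×1.008 + 1×15.999 = 181.073 → 181.07 g/mol.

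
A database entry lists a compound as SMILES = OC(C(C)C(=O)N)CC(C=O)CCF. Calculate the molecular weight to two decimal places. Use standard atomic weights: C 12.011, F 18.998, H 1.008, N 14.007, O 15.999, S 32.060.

205.23 g/mol

First, the molecular formula is C9H16FNO3 (counting implicit H from valence).
  C: 9 × 12.011 = 108.099
  F: 1 × 18.998 = 18.998
  H: 16 × 1.008 = 16.128
  N: 1 × 14.007 = 14.007
  O: 3 × 15.999 = 47.997
Sum: 9×12.011 + 1×18.998 + 16×1.008 + 1×14.007 + 3×15.999 = 205.229 → 205.23 g/mol.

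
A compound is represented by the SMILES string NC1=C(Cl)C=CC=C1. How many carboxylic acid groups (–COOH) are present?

Scan the SMILES for the carboxylic acid motif — none present.
Groups that are present: 1 primary amine.

0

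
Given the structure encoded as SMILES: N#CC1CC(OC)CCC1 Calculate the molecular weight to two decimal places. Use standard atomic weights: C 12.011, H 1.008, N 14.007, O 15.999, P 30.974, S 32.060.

First, the molecular formula is C8H13NO (counting implicit H from valence).
  C: 8 × 12.011 = 96.088
  H: 13 × 1.008 = 13.104
  N: 1 × 14.007 = 14.007
  O: 1 × 15.999 = 15.999
Sum: 8×12.011 + 13×1.008 + 1×14.007 + 1×15.999 = 139.198 → 139.20 g/mol.

139.20 g/mol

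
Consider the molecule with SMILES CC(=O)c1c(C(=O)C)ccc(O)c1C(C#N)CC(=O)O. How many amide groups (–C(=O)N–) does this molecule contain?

0

Scan the SMILES for the amide motif — none present.
Groups that are present: 1 carboxylic acid, 1 hydroxyl, 2 ketone, 1 nitrile.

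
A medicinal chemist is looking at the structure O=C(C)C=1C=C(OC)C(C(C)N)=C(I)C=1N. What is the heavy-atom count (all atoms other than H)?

Every atom symbol written in the SMILES (organic subset) is one heavy atom; implicit H are not written.
Heavy atoms by element → C:11, I:1, N:2, O:2.
Total: 16.

16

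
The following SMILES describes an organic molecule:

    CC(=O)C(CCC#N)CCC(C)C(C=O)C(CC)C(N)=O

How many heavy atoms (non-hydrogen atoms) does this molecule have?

Every atom symbol written in the SMILES (organic subset) is one heavy atom; implicit H are not written.
Heavy atoms by element → C:16, N:2, O:3.
Total: 21.

21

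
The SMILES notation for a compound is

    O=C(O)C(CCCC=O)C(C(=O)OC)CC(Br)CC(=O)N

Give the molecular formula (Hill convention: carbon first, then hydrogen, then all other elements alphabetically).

C13H20BrNO6

Walk through each heavy atom and fill implicit hydrogens from standard valence (C 4, N 3, O 2, S 2, halogen 1):
  atom 1: O, bond orders sum to 2 (valence 2) → 0 H
  atom 2: C, bond orders sum to 4 (valence 4) → 0 H
  atom 3: O, bond orders sum to 1 (valence 2) → 1 H
  atom 4: C, bond orders sum to 3 (valence 4) → 1 H
  atom 5: C, bond orders sum to 2 (valence 4) → 2 H
  atom 6: C, bond orders sum to 2 (valence 4) → 2 H
  atom 7: C, bond orders sum to 2 (valence 4) → 2 H
  atom 8: C, bond orders sum to 3 (valence 4) → 1 H
  atom 9: O, bond orders sum to 2 (valence 2) → 0 H
  atom 10: C, bond orders sum to 3 (valence 4) → 1 H
  atom 11: C, bond orders sum to 4 (valence 4) → 0 H
  atom 12: O, bond orders sum to 2 (valence 2) → 0 H
  atom 13: O, bond orders sum to 2 (valence 2) → 0 H
  atom 14: C, bond orders sum to 1 (valence 4) → 3 H
  atom 15: C, bond orders sum to 2 (valence 4) → 2 H
  atom 16: C, bond orders sum to 3 (valence 4) → 1 H
  atom 17: Br (halogen, monovalent) → 0 H
  atom 18: C, bond orders sum to 2 (valence 4) → 2 H
  atom 19: C, bond orders sum to 4 (valence 4) → 0 H
  atom 20: O, bond orders sum to 2 (valence 2) → 0 H
  atom 21: N, bond orders sum to 1 (valence 3) → 2 H
Totals → C:13, H:20, Br:1, N:1, O:6.
In Hill order: C13H20BrNO6.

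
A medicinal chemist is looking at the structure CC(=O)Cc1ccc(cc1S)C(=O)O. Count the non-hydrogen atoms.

Every atom symbol written in the SMILES (organic subset) is one heavy atom; implicit H are not written.
Heavy atoms by element → C:10, O:3, S:1.
Total: 14.

14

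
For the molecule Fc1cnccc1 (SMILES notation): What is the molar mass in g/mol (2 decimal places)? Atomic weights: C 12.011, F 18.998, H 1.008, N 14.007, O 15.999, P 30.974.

97.09 g/mol

First, the molecular formula is C5H4FN (counting implicit H from valence).
  C: 5 × 12.011 = 60.055
  F: 1 × 18.998 = 18.998
  H: 4 × 1.008 = 4.032
  N: 1 × 14.007 = 14.007
Sum: 5×12.011 + 1×18.998 + 4×1.008 + 1×14.007 = 97.092 → 97.09 g/mol.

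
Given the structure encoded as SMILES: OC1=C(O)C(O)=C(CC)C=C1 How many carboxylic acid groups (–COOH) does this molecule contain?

0

Scan the SMILES for the carboxylic acid motif — none present.
Groups that are present: 3 hydroxyl.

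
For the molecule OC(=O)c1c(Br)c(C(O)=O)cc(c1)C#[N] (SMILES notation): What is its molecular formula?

Walk through each heavy atom and fill implicit hydrogens from standard valence (C 4, N 3, O 2, S 2, halogen 1); for lowercase aromatic atoms, an aromatic c carries 1 H when it has two neighbours and 0 H with three, and aromatic n carries 0 H:
  atom 1: O, bond orders sum to 1 (valence 2) → 1 H
  atom 2: C, bond orders sum to 4 (valence 4) → 0 H
  atom 3: O, bond orders sum to 2 (valence 2) → 0 H
  atom 4: aromatic c, 3 neighbours → 0 H
  atom 5: aromatic c, 3 neighbours → 0 H
  atom 6: Br (halogen, monovalent) → 0 H
  atom 7: aromatic c, 3 neighbours → 0 H
  atom 8: C, bond orders sum to 4 (valence 4) → 0 H
  atom 9: O, bond orders sum to 1 (valence 2) → 1 H
  atom 10: O, bond orders sum to 2 (valence 2) → 0 H
  atom 11: aromatic c, 2 neighbours → 1 H
  atom 12: aromatic c, 3 neighbours → 0 H
  atom 13: aromatic c, 2 neighbours → 1 H
  atom 14: C, bond orders sum to 4 (valence 4) → 0 H
  atom 15: N with explicit H count 0
Totals → C:9, H:4, Br:1, N:1, O:4.

C9H4BrNO4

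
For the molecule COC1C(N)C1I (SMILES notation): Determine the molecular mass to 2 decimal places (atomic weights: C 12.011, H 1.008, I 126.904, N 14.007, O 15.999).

213.02 g/mol

First, the molecular formula is C4H8INO (counting implicit H from valence).
  C: 4 × 12.011 = 48.044
  H: 8 × 1.008 = 8.064
  I: 1 × 126.904 = 126.904
  N: 1 × 14.007 = 14.007
  O: 1 × 15.999 = 15.999
Sum: 4×12.011 + 8×1.008 + 1×126.904 + 1×14.007 + 1×15.999 = 213.018 → 213.02 g/mol.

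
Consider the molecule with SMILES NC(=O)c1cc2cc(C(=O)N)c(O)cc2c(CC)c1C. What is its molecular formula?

Walk through each heavy atom and fill implicit hydrogens from standard valence (C 4, N 3, O 2, S 2, halogen 1); for lowercase aromatic atoms, an aromatic c carries 1 H when it has two neighbours and 0 H with three, and aromatic n carries 0 H:
  atom 1: N, bond orders sum to 1 (valence 3) → 2 H
  atom 2: C, bond orders sum to 4 (valence 4) → 0 H
  atom 3: O, bond orders sum to 2 (valence 2) → 0 H
  atom 4: aromatic c, 3 neighbours → 0 H
  atom 5: aromatic c, 2 neighbours → 1 H
  atom 6: aromatic c, 3 neighbours → 0 H
  atom 7: aromatic c, 2 neighbours → 1 H
  atom 8: aromatic c, 3 neighbours → 0 H
  atom 9: C, bond orders sum to 4 (valence 4) → 0 H
  atom 10: O, bond orders sum to 2 (valence 2) → 0 H
  atom 11: N, bond orders sum to 1 (valence 3) → 2 H
  atom 12: aromatic c, 3 neighbours → 0 H
  atom 13: O, bond orders sum to 1 (valence 2) → 1 H
  atom 14: aromatic c, 2 neighbours → 1 H
  atom 15: aromatic c, 3 neighbours → 0 H
  atom 16: aromatic c, 3 neighbours → 0 H
  atom 17: C, bond orders sum to 2 (valence 4) → 2 H
  atom 18: C, bond orders sum to 1 (valence 4) → 3 H
  atom 19: aromatic c, 3 neighbours → 0 H
  atom 20: C, bond orders sum to 1 (valence 4) → 3 H
Totals → C:15, H:16, N:2, O:3.
In Hill order: C15H16N2O3.

C15H16N2O3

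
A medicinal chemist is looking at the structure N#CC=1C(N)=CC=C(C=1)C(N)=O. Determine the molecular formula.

C8H7N3O

Walk through each heavy atom and fill implicit hydrogens from standard valence (C 4, N 3, O 2, S 2, halogen 1):
  atom 1: N, bond orders sum to 3 (valence 3) → 0 H
  atom 2: C, bond orders sum to 4 (valence 4) → 0 H
  atom 3: C, bond orders sum to 4 (valence 4) → 0 H
  atom 4: C, bond orders sum to 4 (valence 4) → 0 H
  atom 5: N, bond orders sum to 1 (valence 3) → 2 H
  atom 6: C, bond orders sum to 3 (valence 4) → 1 H
  atom 7: C, bond orders sum to 3 (valence 4) → 1 H
  atom 8: C, bond orders sum to 4 (valence 4) → 0 H
  atom 9: C, bond orders sum to 3 (valence 4) → 1 H
  atom 10: C, bond orders sum to 4 (valence 4) → 0 H
  atom 11: N, bond orders sum to 1 (valence 3) → 2 H
  atom 12: O, bond orders sum to 2 (valence 2) → 0 H
Totals → C:8, H:7, N:3, O:1.
In Hill order: C8H7N3O.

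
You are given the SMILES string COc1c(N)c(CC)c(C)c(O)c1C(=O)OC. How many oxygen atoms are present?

Scan the SMILES for O atoms (remember two-letter symbols like Cl and Br are single atoms).
Oxygen count: 4.

4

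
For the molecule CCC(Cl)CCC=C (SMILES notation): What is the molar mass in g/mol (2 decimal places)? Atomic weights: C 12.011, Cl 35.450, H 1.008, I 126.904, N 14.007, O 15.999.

132.63 g/mol

First, the molecular formula is C7H13Cl (counting implicit H from valence).
  C: 7 × 12.011 = 84.077
  Cl: 1 × 35.450 = 35.450
  H: 13 × 1.008 = 13.104
Sum: 7×12.011 + 1×35.450 + 13×1.008 = 132.631 → 132.63 g/mol.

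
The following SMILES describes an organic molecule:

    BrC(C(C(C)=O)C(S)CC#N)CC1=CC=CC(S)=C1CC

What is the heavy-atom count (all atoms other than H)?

Every atom symbol written in the SMILES (organic subset) is one heavy atom; implicit H are not written.
Heavy atoms by element → Br:1, C:16, N:1, O:1, S:2.
Total: 21.

21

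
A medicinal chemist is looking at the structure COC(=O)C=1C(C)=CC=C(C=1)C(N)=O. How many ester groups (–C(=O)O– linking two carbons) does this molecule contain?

1

The ester motif appears at heavy-atom position 3 in the SMILES.
Other groups present: 1 amide.
Ester count: 1.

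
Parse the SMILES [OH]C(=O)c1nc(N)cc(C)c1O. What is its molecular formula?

Walk through each heavy atom and fill implicit hydrogens from standard valence (C 4, N 3, O 2, S 2, halogen 1); for lowercase aromatic atoms, an aromatic c carries 1 H when it has two neighbours and 0 H with three, and aromatic n carries 0 H:
  atom 1: O with explicit H count 1
  atom 2: C, bond orders sum to 4 (valence 4) → 0 H
  atom 3: O, bond orders sum to 2 (valence 2) → 0 H
  atom 4: aromatic c, 3 neighbours → 0 H
  atom 5: aromatic n, 2 neighbours → 0 H
  atom 6: aromatic c, 3 neighbours → 0 H
  atom 7: N, bond orders sum to 1 (valence 3) → 2 H
  atom 8: aromatic c, 2 neighbours → 1 H
  atom 9: aromatic c, 3 neighbours → 0 H
  atom 10: C, bond orders sum to 1 (valence 4) → 3 H
  atom 11: aromatic c, 3 neighbours → 0 H
  atom 12: O, bond orders sum to 1 (valence 2) → 1 H
Totals → C:7, H:8, N:2, O:3.
In Hill order: C7H8N2O3.

C7H8N2O3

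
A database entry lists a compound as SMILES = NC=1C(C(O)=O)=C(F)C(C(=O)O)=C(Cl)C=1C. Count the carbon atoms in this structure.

Count every carbon token in the SMILES (each C, including those in ring-closure positions and inside branches).
Carbon count: 9.

9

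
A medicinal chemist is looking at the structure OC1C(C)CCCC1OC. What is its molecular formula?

Walk through each heavy atom and fill implicit hydrogens from standard valence (C 4, N 3, O 2, S 2, halogen 1):
  atom 1: O, bond orders sum to 1 (valence 2) → 1 H
  atom 2: C, bond orders sum to 3 (valence 4) → 1 H
  atom 3: C, bond orders sum to 3 (valence 4) → 1 H
  atom 4: C, bond orders sum to 1 (valence 4) → 3 H
  atom 5: C, bond orders sum to 2 (valence 4) → 2 H
  atom 6: C, bond orders sum to 2 (valence 4) → 2 H
  atom 7: C, bond orders sum to 2 (valence 4) → 2 H
  atom 8: C, bond orders sum to 3 (valence 4) → 1 H
  atom 9: O, bond orders sum to 2 (valence 2) → 0 H
  atom 10: C, bond orders sum to 1 (valence 4) → 3 H
Totals → C:8, H:16, O:2.
In Hill order: C8H16O2.

C8H16O2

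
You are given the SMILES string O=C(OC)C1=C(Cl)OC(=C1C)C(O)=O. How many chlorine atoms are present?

Scan the SMILES for Cl atoms (remember two-letter symbols like Cl and Br are single atoms).
Chlorine count: 1.

1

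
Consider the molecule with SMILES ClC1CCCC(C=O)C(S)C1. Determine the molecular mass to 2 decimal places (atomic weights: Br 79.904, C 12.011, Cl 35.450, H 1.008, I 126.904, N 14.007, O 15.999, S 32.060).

192.70 g/mol

First, the molecular formula is C8H13ClOS (counting implicit H from valence).
  C: 8 × 12.011 = 96.088
  Cl: 1 × 35.450 = 35.450
  H: 13 × 1.008 = 13.104
  O: 1 × 15.999 = 15.999
  S: 1 × 32.060 = 32.060
Sum: 8×12.011 + 1×35.450 + 13×1.008 + 1×15.999 + 1×32.060 = 192.701 → 192.70 g/mol.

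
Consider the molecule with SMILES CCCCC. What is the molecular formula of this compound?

C5H12

Walk through each heavy atom and fill implicit hydrogens from standard valence (C 4, N 3, O 2, S 2, halogen 1):
  atom 1: C, bond orders sum to 1 (valence 4) → 3 H
  atom 2: C, bond orders sum to 2 (valence 4) → 2 H
  atom 3: C, bond orders sum to 2 (valence 4) → 2 H
  atom 4: C, bond orders sum to 2 (valence 4) → 2 H
  atom 5: C, bond orders sum to 1 (valence 4) → 3 H
Totals → C:5, H:12.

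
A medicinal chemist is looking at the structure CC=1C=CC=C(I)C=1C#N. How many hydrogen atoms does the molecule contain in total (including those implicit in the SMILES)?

6

Walk through each heavy atom and fill implicit hydrogens from standard valence (C 4, N 3, O 2, S 2, halogen 1):
  atom 1: C, bond orders sum to 1 (valence 4) → 3 H
  atom 2: C, bond orders sum to 4 (valence 4) → 0 H
  atom 3: C, bond orders sum to 3 (valence 4) → 1 H
  atom 4: C, bond orders sum to 3 (valence 4) → 1 H
  atom 5: C, bond orders sum to 3 (valence 4) → 1 H
  atom 6: C, bond orders sum to 4 (valence 4) → 0 H
  atom 7: I (halogen, monovalent) → 0 H
  atom 8: C, bond orders sum to 4 (valence 4) → 0 H
  atom 9: C, bond orders sum to 4 (valence 4) → 0 H
  atom 10: N, bond orders sum to 3 (valence 3) → 0 H
Total hydrogens: 6.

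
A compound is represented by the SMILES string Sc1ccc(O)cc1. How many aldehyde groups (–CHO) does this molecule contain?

Scan the SMILES for the aldehyde motif — none present.
Groups that are present: 1 hydroxyl, 1 thiol.

0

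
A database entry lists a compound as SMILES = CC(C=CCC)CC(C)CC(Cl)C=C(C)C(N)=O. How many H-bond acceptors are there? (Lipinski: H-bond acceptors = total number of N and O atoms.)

N atoms: 1; O atoms: 1.
Lipinski HBA = 1 + 1 = 2.

2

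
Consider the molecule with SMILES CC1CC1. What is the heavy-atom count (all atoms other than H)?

Every atom symbol written in the SMILES (organic subset) is one heavy atom; implicit H are not written.
Heavy atoms by element → C:4.
Total: 4.

4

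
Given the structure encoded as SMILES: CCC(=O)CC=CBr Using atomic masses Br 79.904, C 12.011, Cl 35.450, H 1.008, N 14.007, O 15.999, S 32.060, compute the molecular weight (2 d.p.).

First, the molecular formula is C6H9BrO (counting implicit H from valence).
  Br: 1 × 79.904 = 79.904
  C: 6 × 12.011 = 72.066
  H: 9 × 1.008 = 9.072
  O: 1 × 15.999 = 15.999
Sum: 1×79.904 + 6×12.011 + 9×1.008 + 1×15.999 = 177.041 → 177.04 g/mol.

177.04 g/mol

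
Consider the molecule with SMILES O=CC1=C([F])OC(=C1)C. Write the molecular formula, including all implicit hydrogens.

Walk through each heavy atom and fill implicit hydrogens from standard valence (C 4, N 3, O 2, S 2, halogen 1):
  atom 1: O, bond orders sum to 2 (valence 2) → 0 H
  atom 2: C, bond orders sum to 3 (valence 4) → 1 H
  atom 3: C, bond orders sum to 4 (valence 4) → 0 H
  atom 4: C, bond orders sum to 4 (valence 4) → 0 H
  atom 5: F with explicit H count 0
  atom 6: O, bond orders sum to 2 (valence 2) → 0 H
  atom 7: C, bond orders sum to 4 (valence 4) → 0 H
  atom 8: C, bond orders sum to 3 (valence 4) → 1 H
  atom 9: C, bond orders sum to 1 (valence 4) → 3 H
Totals → C:6, H:5, F:1, O:2.
In Hill order: C6H5FO2.

C6H5FO2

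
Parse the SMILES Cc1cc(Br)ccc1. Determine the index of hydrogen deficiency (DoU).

Molecular formula: C7H7Br.
DoU = (2C + 2 + N − H − X) / 2, where X is the halogen count and O/S are ignored.
    = (2·7 + 2 + 0 − 7 − 1) / 2 = 8 / 2 = 4.

4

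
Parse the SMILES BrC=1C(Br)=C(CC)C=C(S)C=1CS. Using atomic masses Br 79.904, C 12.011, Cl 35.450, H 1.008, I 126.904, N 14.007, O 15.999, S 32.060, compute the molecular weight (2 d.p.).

First, the molecular formula is C9H10Br2S2 (counting implicit H from valence).
  Br: 2 × 79.904 = 159.808
  C: 9 × 12.011 = 108.099
  H: 10 × 1.008 = 10.080
  S: 2 × 32.060 = 64.120
Sum: 2×79.904 + 9×12.011 + 10×1.008 + 2×32.060 = 342.107 → 342.11 g/mol.

342.11 g/mol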